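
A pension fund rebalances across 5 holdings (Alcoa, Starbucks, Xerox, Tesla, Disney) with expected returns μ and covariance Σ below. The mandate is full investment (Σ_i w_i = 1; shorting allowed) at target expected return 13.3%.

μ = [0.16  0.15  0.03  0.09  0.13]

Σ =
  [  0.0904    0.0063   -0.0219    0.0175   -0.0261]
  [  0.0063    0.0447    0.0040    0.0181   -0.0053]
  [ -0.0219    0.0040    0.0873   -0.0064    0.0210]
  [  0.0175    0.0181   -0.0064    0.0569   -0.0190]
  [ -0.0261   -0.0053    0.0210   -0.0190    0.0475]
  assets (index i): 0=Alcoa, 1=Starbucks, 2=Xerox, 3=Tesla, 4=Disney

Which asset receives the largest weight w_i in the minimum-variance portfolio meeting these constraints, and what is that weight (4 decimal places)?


Disney (0.4119)

p=Σ⁻¹μ = [2.7300  3.0063  -0.2731  1.5260  5.3035]
q=Σ⁻¹𝟙 = [18.8726  15.2089  7.8968  20.4448  37.8063]
a=μᵀp=1.706354  b=𝟙ᵀp=12.292714  c=𝟙ᵀq=100.229424  D=ac−b²=19.916040
λ₁=(c·0.133−b)/D = (100.229424·0.133−12.292714)/19.916040 = 0.052109
λ₂=(a−b·0.133)/D = (1.706354−12.292714·0.133)/19.916040 = 0.003586
w* = 0.052109·p + 0.003586·q:
  w_0 = 0.052109·2.7300 + 0.003586·18.8726 = 0.2099  (Alcoa)
  w_1 = 0.052109·3.0063 + 0.003586·15.2089 = 0.2112  (Starbucks)
  w_2 = 0.052109·-0.2731 + 0.003586·7.8968 = 0.0141  (Xerox)
  w_3 = 0.052109·1.5260 + 0.003586·20.4448 = 0.1528  (Tesla)
  w_4 = 0.052109·5.3035 + 0.003586·37.8063 = 0.4119  (Disney)
Σw_i=1.0000  μᵀw=0.1330
σ²=wᵀΣw=λ₁·μ_p+λ₂ = 0.052109·0.133 + 0.003586 = 0.010517 ≈ 0.0105


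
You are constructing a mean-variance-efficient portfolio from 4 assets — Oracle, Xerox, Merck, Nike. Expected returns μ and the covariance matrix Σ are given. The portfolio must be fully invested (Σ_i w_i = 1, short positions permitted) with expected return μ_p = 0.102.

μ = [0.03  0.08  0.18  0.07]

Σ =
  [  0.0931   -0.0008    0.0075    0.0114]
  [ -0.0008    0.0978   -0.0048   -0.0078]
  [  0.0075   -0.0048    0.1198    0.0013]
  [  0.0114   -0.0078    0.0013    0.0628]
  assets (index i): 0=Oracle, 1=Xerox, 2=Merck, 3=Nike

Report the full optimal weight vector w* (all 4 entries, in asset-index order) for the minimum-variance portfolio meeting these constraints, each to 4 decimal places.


0.0963  0.2663  0.3017  0.3356

p=Σ⁻¹μ = [0.0616  0.9886  1.5253  1.1947]
q=Σ⁻¹𝟙 = [8.2609  11.9472  8.1380  15.7394]
a=μᵀp=0.439120  b=𝟙ᵀp=3.770198  c=𝟙ᵀq=44.085531  D=ac−b²=5.144465
λ₁=(c·0.102−b)/D = (44.085531·0.102−3.770198)/5.144465 = 0.141225
λ₂=(a−b·0.102)/D = (0.439120−3.770198·0.102)/5.144465 = 0.010606
w* = 0.141225·p + 0.010606·q:
  w_0 = 0.141225·0.0616 + 0.010606·8.2609 = 0.0963  (Oracle)
  w_1 = 0.141225·0.9886 + 0.010606·11.9472 = 0.2663  (Xerox)
  w_2 = 0.141225·1.5253 + 0.010606·8.1380 = 0.3017  (Merck)
  w_3 = 0.141225·1.1947 + 0.010606·15.7394 = 0.3356  (Nike)
Σw_i=1.0000  μᵀw=0.1020
σ²=wᵀΣw=λ₁·μ_p+λ₂ = 0.141225·0.102 + 0.010606 = 0.025011 ≈ 0.0250


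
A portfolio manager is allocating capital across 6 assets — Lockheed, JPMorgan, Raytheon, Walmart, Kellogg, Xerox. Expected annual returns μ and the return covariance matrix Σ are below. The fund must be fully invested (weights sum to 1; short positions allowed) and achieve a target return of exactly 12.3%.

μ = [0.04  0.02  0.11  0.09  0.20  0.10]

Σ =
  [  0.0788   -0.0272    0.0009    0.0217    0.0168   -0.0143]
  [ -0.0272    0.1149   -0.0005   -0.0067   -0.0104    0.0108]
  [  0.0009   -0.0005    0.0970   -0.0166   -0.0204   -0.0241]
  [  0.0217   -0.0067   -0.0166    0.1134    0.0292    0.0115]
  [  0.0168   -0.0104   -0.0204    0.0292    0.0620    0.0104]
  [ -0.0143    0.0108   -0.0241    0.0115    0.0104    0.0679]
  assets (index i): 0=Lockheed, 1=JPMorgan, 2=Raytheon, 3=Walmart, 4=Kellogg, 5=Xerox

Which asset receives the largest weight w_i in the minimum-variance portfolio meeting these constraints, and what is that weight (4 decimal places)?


g=Σ⁻¹μ = [0.1261  0.3937  2.3435  -0.0003  3.7446  1.6950]
h=Σ⁻¹𝟙 = [16.2291  12.3041  18.9432  3.2875  15.1185  20.0395]
a=μᵀg=1.189086  b=𝟙ᵀg=8.302527  c=𝟙ᵀh=85.921955  D=ac−b²=33.236647
λ₁=(c·0.123−b)/D = (85.921955·0.123−8.302527)/33.236647 = 0.068174
λ₂=(a−b·0.123)/D = (1.189086−8.302527·0.123)/33.236647 = 0.005051
w* = 0.068174·g + 0.005051·h:
  w_0 = 0.068174·0.1261 + 0.005051·16.2291 = 0.0906  (Lockheed)
  w_1 = 0.068174·0.3937 + 0.005051·12.3041 = 0.0890  (JPMorgan)
  w_2 = 0.068174·2.3435 + 0.005051·18.9432 = 0.2554  (Raytheon)
  w_3 = 0.068174·-0.0003 + 0.005051·3.2875 = 0.0166  (Walmart)
  w_4 = 0.068174·3.7446 + 0.005051·15.1185 = 0.3316  (Kellogg)
  w_5 = 0.068174·1.6950 + 0.005051·20.0395 = 0.2168  (Xerox)
Σw_i=1.0000  μᵀw=0.1230
σ²=wᵀΣw=λ₁·μ_p+λ₂ = 0.068174·0.123 + 0.005051 = 0.013436 ≈ 0.0134

Kellogg (0.3316)


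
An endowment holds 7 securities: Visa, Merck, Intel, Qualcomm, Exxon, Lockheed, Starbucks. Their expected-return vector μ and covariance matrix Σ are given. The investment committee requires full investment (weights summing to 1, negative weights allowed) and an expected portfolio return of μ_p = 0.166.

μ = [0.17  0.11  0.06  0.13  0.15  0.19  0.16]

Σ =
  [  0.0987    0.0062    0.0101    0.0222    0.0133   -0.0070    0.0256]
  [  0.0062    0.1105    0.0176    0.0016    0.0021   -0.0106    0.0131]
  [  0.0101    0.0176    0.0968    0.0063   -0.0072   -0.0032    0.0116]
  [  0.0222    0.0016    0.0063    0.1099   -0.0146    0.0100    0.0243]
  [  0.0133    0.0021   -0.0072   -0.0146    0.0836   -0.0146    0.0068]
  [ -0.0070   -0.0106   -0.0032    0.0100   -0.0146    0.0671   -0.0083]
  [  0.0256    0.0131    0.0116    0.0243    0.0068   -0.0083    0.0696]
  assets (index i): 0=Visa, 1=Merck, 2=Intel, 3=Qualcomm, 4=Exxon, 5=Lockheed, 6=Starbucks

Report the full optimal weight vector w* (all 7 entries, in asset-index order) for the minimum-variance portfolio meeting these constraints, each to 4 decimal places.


x=Σ⁻¹μ = [1.0214  0.9811  0.3854  0.5181  2.2432  3.7351  1.7196]
y=Σ⁻¹𝟙 = [4.5172  7.9645  8.8514  5.8699  15.7399  20.6696  8.6097]
a=μᵀx=1.693329  b=𝟙ᵀx=10.603962  c=𝟙ᵀy=72.222271  D=ac−b²=9.852087
λ₁=(c·0.166−b)/D = (72.222271·0.166−10.603962)/9.852087 = 0.140573
λ₂=(a−b·0.166)/D = (1.693329−10.603962·0.166)/9.852087 = -0.006793
w* = 0.140573·x + -0.006793·y:
  w_0 = 0.140573·1.0214 + -0.006793·4.5172 = 0.1129  (Visa)
  w_1 = 0.140573·0.9811 + -0.006793·7.9645 = 0.0838  (Merck)
  w_2 = 0.140573·0.3854 + -0.006793·8.8514 = -0.0060  (Intel)
  w_3 = 0.140573·0.5181 + -0.006793·5.8699 = 0.0330  (Qualcomm)
  w_4 = 0.140573·2.2432 + -0.006793·15.7399 = 0.2084  (Exxon)
  w_5 = 0.140573·3.7351 + -0.006793·20.6696 = 0.3846  (Lockheed)
  w_6 = 0.140573·1.7196 + -0.006793·8.6097 = 0.1832  (Starbucks)
Σw_i=1.0000  μᵀw=0.1660
σ²=wᵀΣw=λ₁·μ_p+λ₂ = 0.140573·0.166 + -0.006793 = 0.016542 ≈ 0.0165

0.1129  0.0838  -0.0060  0.0330  0.2084  0.3846  0.1832


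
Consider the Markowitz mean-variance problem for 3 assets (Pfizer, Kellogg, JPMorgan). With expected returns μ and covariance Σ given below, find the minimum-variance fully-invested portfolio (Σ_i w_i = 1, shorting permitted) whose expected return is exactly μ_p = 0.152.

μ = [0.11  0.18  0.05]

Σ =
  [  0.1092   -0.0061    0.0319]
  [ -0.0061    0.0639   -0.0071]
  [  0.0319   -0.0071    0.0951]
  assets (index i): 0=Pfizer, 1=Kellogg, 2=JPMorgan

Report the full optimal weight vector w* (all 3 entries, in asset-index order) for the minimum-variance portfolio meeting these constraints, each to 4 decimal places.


p=Σ⁻¹μ = [1.0583  2.9615  0.3919]
q=Σ⁻¹𝟙 = [7.4035  17.3929  9.3304]
a=μᵀp=0.669069  b=𝟙ᵀp=4.411623  c=𝟙ᵀq=34.126747  D=ac−b²=3.370726
λ₁=(c·0.152−b)/D = (34.126747·0.152−4.411623)/3.370726 = 0.230112
λ₂=(a−b·0.152)/D = (0.669069−4.411623·0.152)/3.370726 = -0.000444
w* = 0.230112·p + -0.000444·q:
  w_0 = 0.230112·1.0583 + -0.000444·7.4035 = 0.2402  (Pfizer)
  w_1 = 0.230112·2.9615 + -0.000444·17.3929 = 0.6737  (Kellogg)
  w_2 = 0.230112·0.3919 + -0.000444·9.3304 = 0.0860  (JPMorgan)
Σw_i=1.0000  μᵀw=0.1520
σ²=wᵀΣw=λ₁·μ_p+λ₂ = 0.230112·0.152 + -0.000444 = 0.034533 ≈ 0.0345

0.2402  0.6737  0.0860


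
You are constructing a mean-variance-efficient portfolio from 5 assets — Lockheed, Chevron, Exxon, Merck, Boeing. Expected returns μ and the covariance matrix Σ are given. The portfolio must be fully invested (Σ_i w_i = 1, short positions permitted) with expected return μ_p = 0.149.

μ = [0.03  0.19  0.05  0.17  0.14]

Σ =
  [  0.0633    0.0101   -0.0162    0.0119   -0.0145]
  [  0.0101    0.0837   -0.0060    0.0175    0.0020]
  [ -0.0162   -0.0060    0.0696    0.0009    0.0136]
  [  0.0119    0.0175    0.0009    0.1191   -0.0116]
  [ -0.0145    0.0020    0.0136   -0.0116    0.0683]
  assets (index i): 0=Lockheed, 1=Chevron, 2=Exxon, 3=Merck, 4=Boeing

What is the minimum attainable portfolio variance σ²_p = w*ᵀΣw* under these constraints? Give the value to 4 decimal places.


g=Σ⁻¹μ = [0.5784  1.9158  0.5667  1.3005  2.2245]
h=Σ⁻¹𝟙 = [21.2744  8.8294  16.7408  6.4699  16.6647]
a=μᵀg=0.942193  b=𝟙ᵀg=6.585791  c=𝟙ᵀh=69.979145  D=ac−b²=22.561244
λ₁=(c·0.149−b)/D = (69.979145·0.149−6.585791)/22.561244 = 0.170252
λ₂=(a−b·0.149)/D = (0.942193−6.585791·0.149)/22.561244 = -0.001733
w* = 0.170252·g + -0.001733·h:
  w_0 = 0.170252·0.5784 + -0.001733·21.2744 = 0.0616  (Lockheed)
  w_1 = 0.170252·1.9158 + -0.001733·8.8294 = 0.3109  (Chevron)
  w_2 = 0.170252·0.5667 + -0.001733·16.7408 = 0.0675  (Exxon)
  w_3 = 0.170252·1.3005 + -0.001733·6.4699 = 0.2102  (Merck)
  w_4 = 0.170252·2.2245 + -0.001733·16.6647 = 0.3499  (Boeing)
Σw_i=1.0000  μᵀw=0.1490
σ²=wᵀΣw=λ₁·μ_p+λ₂ = 0.170252·0.149 + -0.001733 = 0.023635 ≈ 0.0236

0.0236


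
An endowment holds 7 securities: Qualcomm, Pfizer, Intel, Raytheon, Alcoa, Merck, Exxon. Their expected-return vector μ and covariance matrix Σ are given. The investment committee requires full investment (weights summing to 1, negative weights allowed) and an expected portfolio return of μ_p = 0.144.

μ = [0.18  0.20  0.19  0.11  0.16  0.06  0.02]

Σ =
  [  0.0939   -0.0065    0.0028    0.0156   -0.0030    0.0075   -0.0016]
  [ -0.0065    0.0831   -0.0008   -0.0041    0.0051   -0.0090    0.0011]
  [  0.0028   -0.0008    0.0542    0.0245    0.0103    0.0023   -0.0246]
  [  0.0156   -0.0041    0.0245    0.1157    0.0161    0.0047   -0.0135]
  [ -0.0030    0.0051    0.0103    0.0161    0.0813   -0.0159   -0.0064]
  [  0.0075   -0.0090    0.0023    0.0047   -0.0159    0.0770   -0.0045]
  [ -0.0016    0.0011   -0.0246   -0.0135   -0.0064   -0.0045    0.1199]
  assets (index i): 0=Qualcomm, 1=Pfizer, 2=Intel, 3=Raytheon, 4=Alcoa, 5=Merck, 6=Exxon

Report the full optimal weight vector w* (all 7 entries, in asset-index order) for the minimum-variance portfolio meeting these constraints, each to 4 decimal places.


u=Σ⁻¹μ = [1.9937  2.5986  3.5926  -0.1632  1.7749  1.2180  1.0287]
v=Σ⁻¹𝟙 = [9.9108  13.9261  20.1497  2.7000  13.0206  16.3950  14.0933]
a=μᵀu=1.920882  b=𝟙ᵀu=12.043476  c=𝟙ᵀv=90.195509  D=ac−b²=28.209635
λ₁=(c·0.144−b)/D = (90.195509·0.144−12.043476)/28.209635 = 0.033488
λ₂=(a−b·0.144)/D = (1.920882−12.043476·0.144)/28.209635 = 0.006616
w* = 0.033488·u + 0.006616·v:
  w_0 = 0.033488·1.9937 + 0.006616·9.9108 = 0.1323  (Qualcomm)
  w_1 = 0.033488·2.5986 + 0.006616·13.9261 = 0.1791  (Pfizer)
  w_2 = 0.033488·3.5926 + 0.006616·20.1497 = 0.2536  (Intel)
  w_3 = 0.033488·-0.1632 + 0.006616·2.7000 = 0.0124  (Raytheon)
  w_4 = 0.033488·1.7749 + 0.006616·13.0206 = 0.1456  (Alcoa)
  w_5 = 0.033488·1.2180 + 0.006616·16.3950 = 0.1493  (Merck)
  w_6 = 0.033488·1.0287 + 0.006616·14.0933 = 0.1277  (Exxon)
Σw_i=1.0000  μᵀw=0.1440
σ²=wᵀΣw=λ₁·μ_p+λ₂ = 0.033488·0.144 + 0.006616 = 0.011438 ≈ 0.0114

0.1323  0.1791  0.2536  0.0124  0.1456  0.1493  0.1277


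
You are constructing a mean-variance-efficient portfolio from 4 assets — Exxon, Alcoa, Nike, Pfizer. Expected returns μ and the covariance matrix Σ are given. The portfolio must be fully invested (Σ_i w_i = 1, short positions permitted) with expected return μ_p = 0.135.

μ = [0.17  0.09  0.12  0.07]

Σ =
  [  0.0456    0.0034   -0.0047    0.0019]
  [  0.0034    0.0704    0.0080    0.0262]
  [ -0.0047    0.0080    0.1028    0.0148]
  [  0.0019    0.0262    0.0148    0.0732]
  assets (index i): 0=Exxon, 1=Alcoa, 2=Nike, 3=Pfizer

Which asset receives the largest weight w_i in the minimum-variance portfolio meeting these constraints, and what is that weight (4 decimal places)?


p=Σ⁻¹μ = [3.7793  0.8413  1.2302  0.3083]
q=Σ⁻¹𝟙 = [21.8256  9.1569  8.8573  8.0264]
a=μᵀp=0.887412  b=𝟙ᵀp=6.159193  c=𝟙ᵀq=47.866173  D=ac−b²=4.541348
λ₁=(c·0.135−b)/D = (47.866173·0.135−6.159193)/4.541348 = 0.066663
λ₂=(a−b·0.135)/D = (0.887412−6.159193·0.135)/4.541348 = 0.012314
w* = 0.066663·p + 0.012314·q:
  w_0 = 0.066663·3.7793 + 0.012314·21.8256 = 0.5207  (Exxon)
  w_1 = 0.066663·0.8413 + 0.012314·9.1569 = 0.1688  (Alcoa)
  w_2 = 0.066663·1.2302 + 0.012314·8.8573 = 0.1911  (Nike)
  w_3 = 0.066663·0.3083 + 0.012314·8.0264 = 0.1194  (Pfizer)
Σw_i=1.0000  μᵀw=0.1350
σ²=wᵀΣw=λ₁·μ_p+λ₂ = 0.066663·0.135 + 0.012314 = 0.021313 ≈ 0.0213

Exxon (0.5207)


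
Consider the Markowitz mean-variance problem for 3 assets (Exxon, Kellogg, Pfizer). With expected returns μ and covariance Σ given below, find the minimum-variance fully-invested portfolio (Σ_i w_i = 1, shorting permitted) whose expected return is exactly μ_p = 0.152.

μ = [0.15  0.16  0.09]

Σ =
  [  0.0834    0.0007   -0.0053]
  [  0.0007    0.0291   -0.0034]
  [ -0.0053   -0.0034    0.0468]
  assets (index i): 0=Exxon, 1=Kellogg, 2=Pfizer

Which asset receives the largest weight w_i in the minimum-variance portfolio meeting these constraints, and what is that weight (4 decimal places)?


g=Σ⁻¹μ = [1.9128  5.7511  2.5575]
h=Σ⁻¹𝟙 = [13.3042  37.0311  25.5645]
a=μᵀg=1.437273  b=𝟙ᵀg=10.221417  c=𝟙ᵀh=75.899832  D=ac−b²=4.611384
λ₁=(c·0.152−b)/D = (75.899832·0.152−10.221417)/4.611384 = 0.285241
λ₂=(a−b·0.152)/D = (1.437273−10.221417·0.152)/4.611384 = -0.025238
w* = 0.285241·g + -0.025238·h:
  w_0 = 0.285241·1.9128 + -0.025238·13.3042 = 0.2098  (Exxon)
  w_1 = 0.285241·5.7511 + -0.025238·37.0311 = 0.7058  (Kellogg)
  w_2 = 0.285241·2.5575 + -0.025238·25.5645 = 0.0843  (Pfizer)
Σw_i=1.0000  μᵀw=0.1520
σ²=wᵀΣw=λ₁·μ_p+λ₂ = 0.285241·0.152 + -0.025238 = 0.018119 ≈ 0.0181

Kellogg (0.7058)


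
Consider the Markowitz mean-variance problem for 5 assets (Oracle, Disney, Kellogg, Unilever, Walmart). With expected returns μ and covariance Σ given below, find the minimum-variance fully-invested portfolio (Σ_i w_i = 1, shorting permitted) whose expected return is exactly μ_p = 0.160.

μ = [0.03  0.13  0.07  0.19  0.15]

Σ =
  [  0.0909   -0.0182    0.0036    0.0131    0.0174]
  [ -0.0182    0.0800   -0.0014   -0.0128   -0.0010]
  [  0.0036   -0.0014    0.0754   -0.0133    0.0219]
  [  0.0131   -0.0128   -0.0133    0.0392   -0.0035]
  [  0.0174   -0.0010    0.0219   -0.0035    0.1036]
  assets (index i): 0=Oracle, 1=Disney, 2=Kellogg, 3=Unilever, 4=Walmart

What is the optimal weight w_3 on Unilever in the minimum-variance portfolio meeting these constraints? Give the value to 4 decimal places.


0.5501

u=Σ⁻¹μ = [-0.4270  2.6265  1.7500  6.5657  1.3968]
v=Σ⁻¹𝟙 = [8.0557  20.4989  17.9062  36.1166  5.9323]
a=μᵀu=1.908137  b=𝟙ᵀu=11.911968  c=𝟙ᵀv=88.509783  D=ac−b²=26.993789
λ₁=(c·0.160−b)/D = (88.509783·0.160−11.911968)/26.993789 = 0.083338
λ₂=(a−b·0.160)/D = (1.908137−11.911968·0.160)/26.993789 = 0.000082
w* = 0.083338·u + 0.000082·v:
  w_0 = 0.083338·-0.4270 + 0.000082·8.0557 = -0.0349  (Oracle)
  w_1 = 0.083338·2.6265 + 0.000082·20.4989 = 0.2206  (Disney)
  w_2 = 0.083338·1.7500 + 0.000082·17.9062 = 0.1473  (Kellogg)
  w_3 = 0.083338·6.5657 + 0.000082·36.1166 = 0.5501  (Unilever)
  w_4 = 0.083338·1.3968 + 0.000082·5.9323 = 0.1169  (Walmart)
Σw_i=1.0000  μᵀw=0.1600
σ²=wᵀΣw=λ₁·μ_p+λ₂ = 0.083338·0.160 + 0.000082 = 0.013416 ≈ 0.0134


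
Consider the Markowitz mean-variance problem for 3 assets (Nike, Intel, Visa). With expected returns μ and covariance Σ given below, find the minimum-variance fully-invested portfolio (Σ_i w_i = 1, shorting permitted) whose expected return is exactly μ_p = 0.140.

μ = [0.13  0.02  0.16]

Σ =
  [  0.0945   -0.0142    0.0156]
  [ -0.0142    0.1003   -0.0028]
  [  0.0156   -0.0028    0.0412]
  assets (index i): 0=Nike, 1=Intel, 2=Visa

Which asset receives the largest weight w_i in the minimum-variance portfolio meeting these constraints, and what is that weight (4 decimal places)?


x=Σ⁻¹μ = [0.8458  0.4194  3.5918]
y=Σ⁻¹𝟙 = [8.7665  11.8185  21.7557]
a=μᵀx=0.693018  b=𝟙ᵀx=4.856927  c=𝟙ᵀy=42.340742  D=ac−b²=5.753171
λ₁=(c·0.140−b)/D = (42.340742·0.140−4.856927)/5.753171 = 0.186119
λ₂=(a−b·0.140)/D = (0.693018−4.856927·0.140)/5.753171 = 0.002268
w* = 0.186119·x + 0.002268·y:
  w_0 = 0.186119·0.8458 + 0.002268·8.7665 = 0.1773  (Nike)
  w_1 = 0.186119·0.4194 + 0.002268·11.8185 = 0.1049  (Intel)
  w_2 = 0.186119·3.5918 + 0.002268·21.7557 = 0.7178  (Visa)
Σw_i=1.0000  μᵀw=0.1400
σ²=wᵀΣw=λ₁·μ_p+λ₂ = 0.186119·0.140 + 0.002268 = 0.028325 ≈ 0.0283

Visa (0.7178)


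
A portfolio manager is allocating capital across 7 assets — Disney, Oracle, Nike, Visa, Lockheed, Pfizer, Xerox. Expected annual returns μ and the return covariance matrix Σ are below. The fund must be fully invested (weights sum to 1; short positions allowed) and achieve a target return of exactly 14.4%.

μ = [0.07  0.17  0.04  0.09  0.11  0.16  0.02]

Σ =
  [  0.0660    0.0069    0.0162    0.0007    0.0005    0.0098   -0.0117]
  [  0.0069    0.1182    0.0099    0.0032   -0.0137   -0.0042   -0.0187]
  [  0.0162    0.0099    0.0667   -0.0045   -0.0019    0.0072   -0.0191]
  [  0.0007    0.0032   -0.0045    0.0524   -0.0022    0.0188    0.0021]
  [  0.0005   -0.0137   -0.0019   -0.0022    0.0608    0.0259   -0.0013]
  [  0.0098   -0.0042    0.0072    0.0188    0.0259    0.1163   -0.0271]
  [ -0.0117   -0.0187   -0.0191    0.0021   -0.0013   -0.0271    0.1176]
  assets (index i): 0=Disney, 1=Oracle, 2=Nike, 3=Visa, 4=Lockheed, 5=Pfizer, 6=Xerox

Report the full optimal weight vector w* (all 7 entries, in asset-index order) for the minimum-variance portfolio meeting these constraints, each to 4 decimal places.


0.0538  0.3661  -0.1093  0.1404  0.2986  0.2277  0.0227

p=Σ⁻¹μ = [0.7541  1.6950  0.4408  1.3710  1.8870  0.8877  0.7871]
q=Σ⁻¹𝟙 = [11.8550  10.5105  16.1930  18.7567  18.8779  3.1381  14.5810]
a=μᵀp=0.847300  b=𝟙ᵀp=7.822739  c=𝟙ᵀq=93.912187  D=ac−b²=18.376530
λ₁=(c·0.144−b)/D = (93.912187·0.144−7.822739)/18.376530 = 0.310212
λ₂=(a−b·0.144)/D = (0.847300−7.822739·0.144)/18.376530 = -0.015192
w* = 0.310212·p + -0.015192·q:
  w_0 = 0.310212·0.7541 + -0.015192·11.8550 = 0.0538  (Disney)
  w_1 = 0.310212·1.6950 + -0.015192·10.5105 = 0.3661  (Oracle)
  w_2 = 0.310212·0.4408 + -0.015192·16.1930 = -0.1093  (Nike)
  w_3 = 0.310212·1.3710 + -0.015192·18.7567 = 0.1404  (Visa)
  w_4 = 0.310212·1.8870 + -0.015192·18.8779 = 0.2986  (Lockheed)
  w_5 = 0.310212·0.8877 + -0.015192·3.1381 = 0.2277  (Pfizer)
  w_6 = 0.310212·0.7871 + -0.015192·14.5810 = 0.0227  (Xerox)
Σw_i=1.0000  μᵀw=0.1440
σ²=wᵀΣw=λ₁·μ_p+λ₂ = 0.310212·0.144 + -0.015192 = 0.029479 ≈ 0.0295


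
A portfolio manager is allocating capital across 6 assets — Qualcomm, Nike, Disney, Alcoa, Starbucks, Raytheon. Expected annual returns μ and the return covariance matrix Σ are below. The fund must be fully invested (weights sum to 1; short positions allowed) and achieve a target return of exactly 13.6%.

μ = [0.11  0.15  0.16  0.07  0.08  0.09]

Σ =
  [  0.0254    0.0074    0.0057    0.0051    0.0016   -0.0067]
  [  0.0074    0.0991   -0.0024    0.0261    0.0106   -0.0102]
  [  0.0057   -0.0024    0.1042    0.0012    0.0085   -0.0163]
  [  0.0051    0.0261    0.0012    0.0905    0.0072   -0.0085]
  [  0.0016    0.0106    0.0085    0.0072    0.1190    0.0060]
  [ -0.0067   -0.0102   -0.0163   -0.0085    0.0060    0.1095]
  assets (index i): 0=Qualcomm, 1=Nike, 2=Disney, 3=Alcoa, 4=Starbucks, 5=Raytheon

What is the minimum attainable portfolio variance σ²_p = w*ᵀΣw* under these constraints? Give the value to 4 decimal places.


u=Σ⁻¹μ = [3.9053  1.3024  1.5454  0.2660  0.3059  1.4161]
v=Σ⁻¹𝟙 = [37.1309  6.2908  9.3111  7.8663  5.5127  13.6849]
a=μᵀu=1.042751  b=𝟙ᵀu=8.741106  c=𝟙ᵀv=79.796823  D=ac−b²=6.801253
λ₁=(c·0.136−b)/D = (79.796823·0.136−8.741106)/6.801253 = 0.310423
λ₂=(a−b·0.136)/D = (1.042751−8.741106·0.136)/6.801253 = -0.021472
w* = 0.310423·u + -0.021472·v:
  w_0 = 0.310423·3.9053 + -0.021472·37.1309 = 0.4150  (Qualcomm)
  w_1 = 0.310423·1.3024 + -0.021472·6.2908 = 0.2692  (Nike)
  w_2 = 0.310423·1.5454 + -0.021472·9.3111 = 0.2798  (Disney)
  w_3 = 0.310423·0.2660 + -0.021472·7.8663 = -0.0863  (Alcoa)
  w_4 = 0.310423·0.3059 + -0.021472·5.5127 = -0.0234  (Starbucks)
  w_5 = 0.310423·1.4161 + -0.021472·13.6849 = 0.1457  (Raytheon)
Σw_i=1.0000  μᵀw=0.1360
σ²=wᵀΣw=λ₁·μ_p+λ₂ = 0.310423·0.136 + -0.021472 = 0.020745 ≈ 0.0207

0.0207


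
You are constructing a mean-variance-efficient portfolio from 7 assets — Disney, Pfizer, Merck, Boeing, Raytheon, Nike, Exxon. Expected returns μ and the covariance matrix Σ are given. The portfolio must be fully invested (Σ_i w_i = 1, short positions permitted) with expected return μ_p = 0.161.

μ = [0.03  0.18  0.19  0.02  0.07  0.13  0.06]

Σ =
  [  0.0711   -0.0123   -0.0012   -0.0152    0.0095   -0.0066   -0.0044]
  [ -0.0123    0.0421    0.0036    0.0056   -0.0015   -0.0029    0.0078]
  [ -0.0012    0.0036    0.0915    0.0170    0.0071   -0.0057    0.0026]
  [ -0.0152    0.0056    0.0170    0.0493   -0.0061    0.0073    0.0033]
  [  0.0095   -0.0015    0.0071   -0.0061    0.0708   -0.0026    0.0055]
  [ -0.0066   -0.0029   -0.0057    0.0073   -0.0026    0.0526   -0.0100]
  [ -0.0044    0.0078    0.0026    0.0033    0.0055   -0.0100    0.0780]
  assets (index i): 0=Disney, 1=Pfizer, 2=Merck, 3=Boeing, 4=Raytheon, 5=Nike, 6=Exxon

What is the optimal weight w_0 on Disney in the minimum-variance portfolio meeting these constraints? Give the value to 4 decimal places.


p=Σ⁻¹μ = [1.3486  4.7325  2.2285  -0.9613  0.6714  3.4491  0.7333]
q=Σ⁻¹𝟙 = [24.5198  27.5429  6.7823  19.3988  12.3287  24.6725  12.6964]
a=μᵀp=1.835880  b=𝟙ᵀp=12.202136  c=𝟙ᵀq=127.941318  D=ac−b²=85.992842
λ₁=(c·0.161−b)/D = (127.941318·0.161−12.202136)/85.992842 = 0.097641
λ₂=(a−b·0.161)/D = (1.835880−12.202136·0.161)/85.992842 = -0.001496
w* = 0.097641·p + -0.001496·q:
  w_0 = 0.097641·1.3486 + -0.001496·24.5198 = 0.0950  (Disney)
  w_1 = 0.097641·4.7325 + -0.001496·27.5429 = 0.4209  (Pfizer)
  w_2 = 0.097641·2.2285 + -0.001496·6.7823 = 0.2074  (Merck)
  w_3 = 0.097641·-0.9613 + -0.001496·19.3988 = -0.1229  (Boeing)
  w_4 = 0.097641·0.6714 + -0.001496·12.3287 = 0.0471  (Raytheon)
  w_5 = 0.097641·3.4491 + -0.001496·24.6725 = 0.2999  (Nike)
  w_6 = 0.097641·0.7333 + -0.001496·12.6964 = 0.0526  (Exxon)
Σw_i=1.0000  μᵀw=0.1610
σ²=wᵀΣw=λ₁·μ_p+λ₂ = 0.097641·0.161 + -0.001496 = 0.014224 ≈ 0.0142

0.0950


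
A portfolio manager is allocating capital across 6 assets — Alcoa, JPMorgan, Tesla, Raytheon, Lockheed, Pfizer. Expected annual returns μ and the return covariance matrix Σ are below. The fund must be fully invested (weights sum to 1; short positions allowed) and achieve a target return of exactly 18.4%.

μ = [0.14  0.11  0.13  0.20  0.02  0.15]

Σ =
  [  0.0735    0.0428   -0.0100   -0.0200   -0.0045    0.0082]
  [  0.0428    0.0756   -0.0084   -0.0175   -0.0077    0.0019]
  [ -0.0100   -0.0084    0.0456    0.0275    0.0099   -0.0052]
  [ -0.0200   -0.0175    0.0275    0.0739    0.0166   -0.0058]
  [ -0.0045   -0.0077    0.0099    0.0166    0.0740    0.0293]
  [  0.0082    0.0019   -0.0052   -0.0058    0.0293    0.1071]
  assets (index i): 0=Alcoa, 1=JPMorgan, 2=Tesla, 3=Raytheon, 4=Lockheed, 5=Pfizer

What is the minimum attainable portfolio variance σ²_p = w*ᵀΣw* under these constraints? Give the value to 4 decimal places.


0.0218

p=Σ⁻¹μ = [2.1831  1.0172  2.0661  3.1814  -1.2004  1.8164]
q=Σ⁻¹𝟙 = [12.0827  11.7045  19.1548  11.4227  7.2667  7.7649]
a=μᵀp=1.570851  b=𝟙ᵀp=9.063800  c=𝟙ᵀq=69.396251  D=ac−b²=26.858678
λ₁=(c·0.184−b)/D = (69.396251·0.184−9.063800)/26.858678 = 0.137948
λ₂=(a−b·0.184)/D = (1.570851−9.063800·0.184)/26.858678 = -0.003607
w* = 0.137948·p + -0.003607·q:
  w_0 = 0.137948·2.1831 + -0.003607·12.0827 = 0.2576  (Alcoa)
  w_1 = 0.137948·1.0172 + -0.003607·11.7045 = 0.0981  (JPMorgan)
  w_2 = 0.137948·2.0661 + -0.003607·19.1548 = 0.2159  (Tesla)
  w_3 = 0.137948·3.1814 + -0.003607·11.4227 = 0.3977  (Raytheon)
  w_4 = 0.137948·-1.2004 + -0.003607·7.2667 = -0.1918  (Lockheed)
  w_5 = 0.137948·1.8164 + -0.003607·7.7649 = 0.2226  (Pfizer)
Σw_i=1.0000  μᵀw=0.1840
σ²=wᵀΣw=λ₁·μ_p+λ₂ = 0.137948·0.184 + -0.003607 = 0.021775 ≈ 0.0218


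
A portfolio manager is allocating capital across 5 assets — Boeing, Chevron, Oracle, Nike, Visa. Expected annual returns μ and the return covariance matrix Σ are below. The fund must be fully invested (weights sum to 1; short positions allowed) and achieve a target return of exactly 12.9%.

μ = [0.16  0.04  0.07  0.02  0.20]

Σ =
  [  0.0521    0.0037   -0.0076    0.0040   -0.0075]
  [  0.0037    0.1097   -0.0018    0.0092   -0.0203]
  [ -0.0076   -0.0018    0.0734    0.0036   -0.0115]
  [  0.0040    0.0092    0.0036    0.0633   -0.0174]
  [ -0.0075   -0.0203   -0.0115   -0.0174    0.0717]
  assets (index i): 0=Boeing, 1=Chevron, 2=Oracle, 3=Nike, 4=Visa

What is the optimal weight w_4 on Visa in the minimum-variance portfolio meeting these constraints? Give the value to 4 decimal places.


0.3178

x=Σ⁻¹μ = [3.7920  0.9287  1.9482  0.9263  3.9862]
y=Σ⁻¹𝟙 = [23.7379  12.1640  19.7815  19.0079  27.6595]
a=μᵀx=1.596012  b=𝟙ᵀx=11.581401  c=𝟙ᵀy=102.350896  D=ac−b²=29.224417
λ₁=(c·0.129−b)/D = (102.350896·0.129−11.581401)/29.224417 = 0.055497
λ₂=(a−b·0.129)/D = (1.596012−11.581401·0.129)/29.224417 = 0.003491
w* = 0.055497·x + 0.003491·y:
  w_0 = 0.055497·3.7920 + 0.003491·23.7379 = 0.2933  (Boeing)
  w_1 = 0.055497·0.9287 + 0.003491·12.1640 = 0.0940  (Chevron)
  w_2 = 0.055497·1.9482 + 0.003491·19.7815 = 0.1772  (Oracle)
  w_3 = 0.055497·0.9263 + 0.003491·19.0079 = 0.1178  (Nike)
  w_4 = 0.055497·3.9862 + 0.003491·27.6595 = 0.3178  (Visa)
Σw_i=1.0000  μᵀw=0.1290
σ²=wᵀΣw=λ₁·μ_p+λ₂ = 0.055497·0.129 + 0.003491 = 0.010650 ≈ 0.0106


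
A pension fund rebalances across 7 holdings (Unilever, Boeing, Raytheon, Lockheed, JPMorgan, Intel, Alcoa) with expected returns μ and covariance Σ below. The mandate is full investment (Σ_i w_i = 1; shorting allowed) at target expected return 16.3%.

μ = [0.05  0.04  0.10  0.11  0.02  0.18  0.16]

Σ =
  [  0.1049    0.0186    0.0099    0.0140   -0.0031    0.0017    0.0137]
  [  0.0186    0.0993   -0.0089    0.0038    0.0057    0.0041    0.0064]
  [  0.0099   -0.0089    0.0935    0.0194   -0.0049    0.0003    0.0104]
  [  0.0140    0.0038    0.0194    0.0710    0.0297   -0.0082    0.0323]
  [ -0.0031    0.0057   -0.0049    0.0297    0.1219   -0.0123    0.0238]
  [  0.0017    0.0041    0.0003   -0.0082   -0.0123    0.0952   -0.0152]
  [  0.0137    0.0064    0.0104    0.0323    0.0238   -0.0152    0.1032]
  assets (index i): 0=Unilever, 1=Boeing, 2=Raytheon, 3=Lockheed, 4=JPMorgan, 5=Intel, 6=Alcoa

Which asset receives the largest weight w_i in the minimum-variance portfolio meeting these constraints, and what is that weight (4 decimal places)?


Intel (0.4465)

g=Σ⁻¹μ = [0.0004  0.2494  0.7123  0.9580  -0.1275  2.1856  1.5146]
h=Σ⁻¹𝟙 = [5.6386  8.3407  9.3674  5.7852  7.0248  12.3579  5.8695]
a=μᵀg=0.819797  b=𝟙ᵀg=5.492705  c=𝟙ᵀh=54.384093  D=ac−b²=14.414117
λ₁=(c·0.163−b)/D = (54.384093·0.163−5.492705)/14.414117 = 0.233931
λ₂=(a−b·0.163)/D = (0.819797−5.492705·0.163)/14.414117 = -0.005239
w* = 0.233931·g + -0.005239·h:
  w_0 = 0.233931·0.0004 + -0.005239·5.6386 = -0.0295  (Unilever)
  w_1 = 0.233931·0.2494 + -0.005239·8.3407 = 0.0146  (Boeing)
  w_2 = 0.233931·0.7123 + -0.005239·9.3674 = 0.1176  (Raytheon)
  w_3 = 0.233931·0.9580 + -0.005239·5.7852 = 0.1938  (Lockheed)
  w_4 = 0.233931·-0.1275 + -0.005239·7.0248 = -0.0666  (JPMorgan)
  w_5 = 0.233931·2.1856 + -0.005239·12.3579 = 0.4465  (Intel)
  w_6 = 0.233931·1.5146 + -0.005239·5.8695 = 0.3236  (Alcoa)
Σw_i=1.0000  μᵀw=0.1630
σ²=wᵀΣw=λ₁·μ_p+λ₂ = 0.233931·0.163 + -0.005239 = 0.032892 ≈ 0.0329


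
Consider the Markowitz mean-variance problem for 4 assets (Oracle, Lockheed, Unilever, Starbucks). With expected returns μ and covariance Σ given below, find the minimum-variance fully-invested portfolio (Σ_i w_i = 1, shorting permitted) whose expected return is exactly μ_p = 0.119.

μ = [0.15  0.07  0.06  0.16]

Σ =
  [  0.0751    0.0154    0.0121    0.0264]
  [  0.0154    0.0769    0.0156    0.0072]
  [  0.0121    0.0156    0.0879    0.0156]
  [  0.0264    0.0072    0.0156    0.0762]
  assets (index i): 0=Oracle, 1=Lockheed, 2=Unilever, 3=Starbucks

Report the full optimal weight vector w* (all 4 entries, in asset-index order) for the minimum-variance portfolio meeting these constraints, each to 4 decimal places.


0.2769  0.2398  0.1665  0.3168

x=Σ⁻¹μ = [1.3279  0.4696  0.1384  1.5670]
y=Σ⁻¹𝟙 = [7.3545  9.2899  7.2581  8.2116]
a=μᵀx=0.491075  b=𝟙ᵀx=3.502819  c=𝟙ᵀy=32.114132  D=ac−b²=3.500701
λ₁=(c·0.119−b)/D = (32.114132·0.119−3.502819)/3.500701 = 0.091057
λ₂=(a−b·0.119)/D = (0.491075−3.502819·0.119)/3.500701 = 0.021207
w* = 0.091057·x + 0.021207·y:
  w_0 = 0.091057·1.3279 + 0.021207·7.3545 = 0.2769  (Oracle)
  w_1 = 0.091057·0.4696 + 0.021207·9.2899 = 0.2398  (Lockheed)
  w_2 = 0.091057·0.1384 + 0.021207·7.2581 = 0.1665  (Unilever)
  w_3 = 0.091057·1.5670 + 0.021207·8.2116 = 0.3168  (Starbucks)
Σw_i=1.0000  μᵀw=0.1190
σ²=wᵀΣw=λ₁·μ_p+λ₂ = 0.091057·0.119 + 0.021207 = 0.032043 ≈ 0.0320


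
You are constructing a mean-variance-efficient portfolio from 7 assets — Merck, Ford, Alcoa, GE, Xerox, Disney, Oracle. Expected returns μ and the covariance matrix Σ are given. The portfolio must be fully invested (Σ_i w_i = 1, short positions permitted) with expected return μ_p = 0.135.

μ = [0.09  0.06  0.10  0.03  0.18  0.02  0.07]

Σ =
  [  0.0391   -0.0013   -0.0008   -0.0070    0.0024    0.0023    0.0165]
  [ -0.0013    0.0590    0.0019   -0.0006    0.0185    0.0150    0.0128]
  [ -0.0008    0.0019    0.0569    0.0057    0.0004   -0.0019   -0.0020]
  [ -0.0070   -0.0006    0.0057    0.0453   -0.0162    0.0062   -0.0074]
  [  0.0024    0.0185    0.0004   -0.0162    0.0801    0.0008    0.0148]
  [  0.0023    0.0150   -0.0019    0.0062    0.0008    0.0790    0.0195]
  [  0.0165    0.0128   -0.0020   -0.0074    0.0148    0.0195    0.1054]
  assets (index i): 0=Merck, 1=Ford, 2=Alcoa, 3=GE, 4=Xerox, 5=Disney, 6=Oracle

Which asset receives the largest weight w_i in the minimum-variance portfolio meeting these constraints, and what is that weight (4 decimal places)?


Xerox (0.4686)

u=Σ⁻¹μ = [2.4808  0.2606  1.5947  1.7321  2.4452  -0.0041  0.0534]
v=Σ⁻¹𝟙 = [29.0752  10.4831  14.9064  29.4935  14.5184  7.0585  2.6720]
a=μᵀu=0.894132  b=𝟙ᵀu=8.562726  c=𝟙ᵀv=108.207213  D=ac−b²=23.431207
λ₁=(c·0.135−b)/D = (108.207213·0.135−8.562726)/23.431207 = 0.258000
λ₂=(a−b·0.135)/D = (0.894132−8.562726·0.135)/23.431207 = -0.011175
w* = 0.258000·u + -0.011175·v:
  w_0 = 0.258000·2.4808 + -0.011175·29.0752 = 0.3151  (Merck)
  w_1 = 0.258000·0.2606 + -0.011175·10.4831 = -0.0499  (Ford)
  w_2 = 0.258000·1.5947 + -0.011175·14.9064 = 0.2449  (Alcoa)
  w_3 = 0.258000·1.7321 + -0.011175·29.4935 = 0.1173  (GE)
  w_4 = 0.258000·2.4452 + -0.011175·14.5184 = 0.4686  (Xerox)
  w_5 = 0.258000·-0.0041 + -0.011175·7.0585 = -0.0799  (Disney)
  w_6 = 0.258000·0.0534 + -0.011175·2.6720 = -0.0161  (Oracle)
Σw_i=1.0000  μᵀw=0.1350
σ²=wᵀΣw=λ₁·μ_p+λ₂ = 0.258000·0.135 + -0.011175 = 0.023655 ≈ 0.0237


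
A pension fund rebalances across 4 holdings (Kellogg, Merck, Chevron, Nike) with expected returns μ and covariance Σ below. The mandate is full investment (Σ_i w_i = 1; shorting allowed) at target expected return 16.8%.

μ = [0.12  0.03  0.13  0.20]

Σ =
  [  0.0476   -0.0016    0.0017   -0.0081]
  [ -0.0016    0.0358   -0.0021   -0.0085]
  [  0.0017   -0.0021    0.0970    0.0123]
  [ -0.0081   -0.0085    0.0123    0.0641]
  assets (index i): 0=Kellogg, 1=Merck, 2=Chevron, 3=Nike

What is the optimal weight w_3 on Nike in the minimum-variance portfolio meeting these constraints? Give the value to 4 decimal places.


p=Σ⁻¹μ = [3.1666  1.8861  0.8686  3.6037]
q=Σ⁻¹𝟙 = [25.6311  34.7481  7.8297  21.9449]
a=μᵀp=1.270235  b=𝟙ᵀp=9.525005  c=𝟙ᵀq=90.153760  D=ac−b²=23.790733
λ₁=(c·0.168−b)/D = (90.153760·0.168−9.525005)/23.790733 = 0.236261
λ₂=(a−b·0.168)/D = (1.270235−9.525005·0.168)/23.790733 = -0.013870
w* = 0.236261·p + -0.013870·q:
  w_0 = 0.236261·3.1666 + -0.013870·25.6311 = 0.3927  (Kellogg)
  w_1 = 0.236261·1.8861 + -0.013870·34.7481 = -0.0363  (Merck)
  w_2 = 0.236261·0.8686 + -0.013870·7.8297 = 0.0966  (Chevron)
  w_3 = 0.236261·3.6037 + -0.013870·21.9449 = 0.5471  (Nike)
Σw_i=1.0000  μᵀw=0.1680
σ²=wᵀΣw=λ₁·μ_p+λ₂ = 0.236261·0.168 + -0.013870 = 0.025822 ≈ 0.0258

0.5471


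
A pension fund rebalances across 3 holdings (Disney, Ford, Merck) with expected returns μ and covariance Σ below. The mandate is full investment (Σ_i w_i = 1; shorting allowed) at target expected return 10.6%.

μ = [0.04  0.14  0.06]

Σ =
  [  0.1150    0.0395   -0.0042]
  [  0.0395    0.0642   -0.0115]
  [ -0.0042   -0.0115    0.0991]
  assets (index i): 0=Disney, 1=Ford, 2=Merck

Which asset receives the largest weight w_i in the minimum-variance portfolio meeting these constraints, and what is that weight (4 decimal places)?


Ford (0.5874)

g=Σ⁻¹μ = [-0.5370  2.6710  0.8926]
h=Σ⁻¹𝟙 = [3.8604  15.3573  12.0365]
a=μᵀg=0.406015  b=𝟙ᵀg=3.026624  c=𝟙ᵀh=31.254170  D=ac−b²=3.529226
λ₁=(c·0.106−b)/D = (31.254170·0.106−3.026624)/3.529226 = 0.081128
λ₂=(a−b·0.106)/D = (0.406015−3.026624·0.106)/3.529226 = 0.024139
w* = 0.081128·g + 0.024139·h:
  w_0 = 0.081128·-0.5370 + 0.024139·3.8604 = 0.0496  (Disney)
  w_1 = 0.081128·2.6710 + 0.024139·15.3573 = 0.5874  (Ford)
  w_2 = 0.081128·0.8926 + 0.024139·12.0365 = 0.3630  (Merck)
Σw_i=1.0000  μᵀw=0.1060
σ²=wᵀΣw=λ₁·μ_p+λ₂ = 0.081128·0.106 + 0.024139 = 0.032739 ≈ 0.0327


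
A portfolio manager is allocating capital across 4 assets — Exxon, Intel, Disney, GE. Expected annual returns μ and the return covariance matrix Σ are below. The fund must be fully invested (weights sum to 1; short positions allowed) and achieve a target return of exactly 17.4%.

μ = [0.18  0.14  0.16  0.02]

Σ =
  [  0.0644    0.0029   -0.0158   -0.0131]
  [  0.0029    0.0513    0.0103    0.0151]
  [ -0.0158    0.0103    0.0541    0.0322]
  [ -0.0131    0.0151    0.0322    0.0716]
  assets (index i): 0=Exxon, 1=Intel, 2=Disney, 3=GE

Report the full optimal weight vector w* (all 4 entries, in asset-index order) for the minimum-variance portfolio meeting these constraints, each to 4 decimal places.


x=Σ⁻¹μ = [3.4910  2.0829  4.5000  -1.5450]
y=Σ⁻¹𝟙 = [20.7963  12.6421  17.9706  7.0235]
a=μᵀx=1.609100  b=𝟙ᵀx=8.528998  c=𝟙ᵀy=58.432508  D=ac−b²=21.279963
λ₁=(c·0.174−b)/D = (58.432508·0.174−8.528998)/21.279963 = 0.076986
λ₂=(a−b·0.174)/D = (1.609100−8.528998·0.174)/21.279963 = 0.005877
w* = 0.076986·x + 0.005877·y:
  w_0 = 0.076986·3.4910 + 0.005877·20.7963 = 0.3910  (Exxon)
  w_1 = 0.076986·2.0829 + 0.005877·12.6421 = 0.2347  (Intel)
  w_2 = 0.076986·4.5000 + 0.005877·17.9706 = 0.4520  (Disney)
  w_3 = 0.076986·-1.5450 + 0.005877·7.0235 = -0.0777  (GE)
Σw_i=1.0000  μᵀw=0.1740
σ²=wᵀΣw=λ₁·μ_p+λ₂ = 0.076986·0.174 + 0.005877 = 0.019272 ≈ 0.0193

0.3910  0.2347  0.4520  -0.0777


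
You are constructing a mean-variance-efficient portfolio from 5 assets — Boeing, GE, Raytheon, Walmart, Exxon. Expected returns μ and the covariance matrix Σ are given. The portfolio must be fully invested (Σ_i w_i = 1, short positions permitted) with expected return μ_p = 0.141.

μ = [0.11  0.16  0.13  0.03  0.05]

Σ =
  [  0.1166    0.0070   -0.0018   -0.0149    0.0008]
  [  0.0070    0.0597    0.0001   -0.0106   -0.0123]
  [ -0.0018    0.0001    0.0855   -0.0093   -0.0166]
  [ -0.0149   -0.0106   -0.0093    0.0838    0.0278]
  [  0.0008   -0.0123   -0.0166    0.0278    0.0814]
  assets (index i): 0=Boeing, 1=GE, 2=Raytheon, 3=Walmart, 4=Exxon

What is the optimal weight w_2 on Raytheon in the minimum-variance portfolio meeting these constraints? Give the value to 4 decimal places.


0.2847

x=Σ⁻¹μ = [0.8760  2.9427  1.8419  0.6962  1.1881]
y=Σ⁻¹𝟙 = [9.1741  20.9135  16.0468  13.3202  14.0783]
a=μᵀx=0.886925  b=𝟙ᵀx=7.544905  c=𝟙ᵀy=73.532827  D=ac−b²=8.292493
λ₁=(c·0.141−b)/D = (73.532827·0.141−7.544905)/8.292493 = 0.340455
λ₂=(a−b·0.141)/D = (0.886925−7.544905·0.141)/8.292493 = -0.021333
w* = 0.340455·x + -0.021333·y:
  w_0 = 0.340455·0.8760 + -0.021333·9.1741 = 0.1025  (Boeing)
  w_1 = 0.340455·2.9427 + -0.021333·20.9135 = 0.5557  (GE)
  w_2 = 0.340455·1.8419 + -0.021333·16.0468 = 0.2847  (Raytheon)
  w_3 = 0.340455·0.6962 + -0.021333·13.3202 = -0.0471  (Walmart)
  w_4 = 0.340455·1.1881 + -0.021333·14.0783 = 0.1042  (Exxon)
Σw_i=1.0000  μᵀw=0.1410
σ²=wᵀΣw=λ₁·μ_p+λ₂ = 0.340455·0.141 + -0.021333 = 0.026671 ≈ 0.0267


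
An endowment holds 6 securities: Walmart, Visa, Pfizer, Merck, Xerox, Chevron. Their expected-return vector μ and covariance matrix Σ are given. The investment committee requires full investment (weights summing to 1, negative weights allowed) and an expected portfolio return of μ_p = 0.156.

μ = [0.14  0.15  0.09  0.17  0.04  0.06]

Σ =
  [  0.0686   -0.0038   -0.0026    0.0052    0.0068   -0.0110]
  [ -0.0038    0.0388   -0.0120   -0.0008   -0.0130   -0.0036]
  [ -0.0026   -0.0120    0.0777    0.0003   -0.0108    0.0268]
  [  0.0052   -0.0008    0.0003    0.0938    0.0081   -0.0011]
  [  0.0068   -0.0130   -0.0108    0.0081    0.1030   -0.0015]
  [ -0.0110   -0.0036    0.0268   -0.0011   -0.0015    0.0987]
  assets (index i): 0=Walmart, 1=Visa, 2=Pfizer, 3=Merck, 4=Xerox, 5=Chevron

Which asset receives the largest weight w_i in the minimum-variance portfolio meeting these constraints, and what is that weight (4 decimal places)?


x=Σ⁻¹μ = [2.2648  5.1032  1.9617  1.6470  0.9671  0.5469]
y=Σ⁻¹𝟙 = [16.6963  39.1196  18.5018  8.8240  14.9170  8.7206]
a=μᵀx=1.610585  b=𝟙ᵀx=12.490578  c=𝟙ᵀy=106.779253  D=ac−b²=15.962522
λ₁=(c·0.156−b)/D = (106.779253·0.156−12.490578)/15.962522 = 0.261048
λ₂=(a−b·0.156)/D = (1.610585−12.490578·0.156)/15.962522 = -0.021171
w* = 0.261048·x + -0.021171·y:
  w_0 = 0.261048·2.2648 + -0.021171·16.6963 = 0.2378  (Walmart)
  w_1 = 0.261048·5.1032 + -0.021171·39.1196 = 0.5040  (Visa)
  w_2 = 0.261048·1.9617 + -0.021171·18.5018 = 0.1204  (Pfizer)
  w_3 = 0.261048·1.6470 + -0.021171·8.8240 = 0.2431  (Merck)
  w_4 = 0.261048·0.9671 + -0.021171·14.9170 = -0.0634  (Xerox)
  w_5 = 0.261048·0.5469 + -0.021171·8.7206 = -0.0419  (Chevron)
Σw_i=1.0000  μᵀw=0.1560
σ²=wᵀΣw=λ₁·μ_p+λ₂ = 0.261048·0.156 + -0.021171 = 0.019552 ≈ 0.0196

Visa (0.5040)
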